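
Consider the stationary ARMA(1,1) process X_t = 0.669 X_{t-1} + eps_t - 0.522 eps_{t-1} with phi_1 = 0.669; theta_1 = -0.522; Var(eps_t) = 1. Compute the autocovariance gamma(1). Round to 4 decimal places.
\gamma(1) = 0.1732

Multiply the model equation by X_{t-k} and take expectations. With theta_0 = psi_0 = 1 and psi_j the MA(infinity) weights, this gives
  gamma(k) - sum_i phi_i gamma(k-i) = c_k,
  c_k = sigma^2 * sum_{j=k..q} theta_j psi_{j-k}   (c_k = 0 for k > q),
using gamma(-m) = gamma(m).
psi-weights needed (psi_j = theta_j + sum_i phi_i psi_{j-i}):
  psi_1 = theta_1 + phi_1 = -0.522 + (0.669) = 0.147
Right-hand sides:
  c_0 = sigma^2 (1 + theta_1 psi_1) = 1 * (1 + (-0.522)(0.147)) = 1 * 0.923266 = 0.923266
  c_1 = sigma^2 theta_1 = 1 * (-0.522) = -0.522
  c_2 = 0
Equations for k = 0 and k = 1 (AR order 1):
  gamma(0) = phi_1 gamma(1) + c_0
  gamma(1) = phi_1 gamma(0) + c_1
Substituting the second into the first: gamma(0) (1 - phi_1^2) = c_0 + phi_1 c_1, so
  gamma(0) = (c_0 + phi_1 c_1) / (1 - phi_1^2) = (0.923266 + (0.669)(-0.522)) / (1 - (0.669)^2) = 0.574048 / 0.552439 = 1.039116.
  gamma(1) = phi_1 gamma(0) + c_1 = (0.669)(1.039116) + (-0.522) = 0.173168.
Therefore gamma(1) = 0.1732 (to 4 decimal places).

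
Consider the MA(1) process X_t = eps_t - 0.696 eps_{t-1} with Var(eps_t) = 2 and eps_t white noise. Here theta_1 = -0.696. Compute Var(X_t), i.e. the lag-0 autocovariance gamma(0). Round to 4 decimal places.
\gamma(0) = 2.9688

For an MA(q) process X_t = eps_t + sum_i theta_i eps_{t-i} with
Var(eps_t) = sigma^2, the variance is
  gamma(0) = sigma^2 * (1 + sum_i theta_i^2).
  sum_i theta_i^2 = (-0.696)^2 = 0.484416.
  gamma(0) = 2 * (1 + 0.484416) = 2 * 1.484416 = 2.968832, which rounds to 2.9688.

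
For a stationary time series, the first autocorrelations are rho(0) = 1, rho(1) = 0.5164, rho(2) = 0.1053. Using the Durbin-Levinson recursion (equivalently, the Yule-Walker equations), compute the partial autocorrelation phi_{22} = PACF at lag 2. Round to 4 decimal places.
\phi_{22} = -0.2200

The PACF at lag k is phi_{kk}, the last component of the solution
to the Yule-Walker system G_k phi = r_k where
  (G_k)_{ij} = rho(|i - j|), (r_k)_i = rho(i), i,j = 1..k.
Equivalently, Durbin-Levinson gives phi_{kk} iteratively:
  phi_{11} = rho(1)
  phi_{kk} = [rho(k) - sum_{j=1..k-1} phi_{k-1,j} rho(k-j)]
            / [1 - sum_{j=1..k-1} phi_{k-1,j} rho(j)],
  phi_{k,j} = phi_{k-1,j} - phi_{kk} phi_{k-1,k-j},  j = 1..k-1.
Step k = 1:
  phi_11 = rho(1) = 0.5164.
Step k = 2:
  phi_22 = [rho(2) - phi_11 rho(1)] / [1 - phi_11 rho(1)] = [0.1053 - (0.5164)(0.5164)] / [1 - (0.5164)(0.5164)]
         = -0.16136896 / 0.73333104 = -0.22.
Therefore phi_{22} = -0.2200.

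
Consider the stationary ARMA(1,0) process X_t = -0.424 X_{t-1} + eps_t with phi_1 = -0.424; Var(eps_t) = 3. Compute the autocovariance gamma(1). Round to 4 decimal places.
\gamma(1) = -1.5508

Multiply the model equation by X_{t-k} and take expectations. With theta_0 = psi_0 = 1 and psi_j the MA(infinity) weights, this gives
  gamma(k) - sum_i phi_i gamma(k-i) = c_k,
  c_k = sigma^2 * sum_{j=k..q} theta_j psi_{j-k}   (c_k = 0 for k > q),
using gamma(-m) = gamma(m).
Pure AR (q = 0): c_0 = sigma^2 = 3, c_k = 0 for k >= 1.
Equations for k = 0 and k = 1 (AR order 1):
  gamma(0) = phi_1 gamma(1) + c_0
  gamma(1) = phi_1 gamma(0) + c_1
Substituting the second into the first: gamma(0) (1 - phi_1^2) = c_0 + phi_1 c_1, so
  gamma(0) = c_0 / (1 - phi_1^2) = 3 / (1 - (-0.424)^2) = 3 / 0.820224 = 3.657537.
  gamma(1) = phi_1 gamma(0) = (-0.424)(3.657537) = -1.550796.
Therefore gamma(1) = -1.5508 (to 4 decimal places).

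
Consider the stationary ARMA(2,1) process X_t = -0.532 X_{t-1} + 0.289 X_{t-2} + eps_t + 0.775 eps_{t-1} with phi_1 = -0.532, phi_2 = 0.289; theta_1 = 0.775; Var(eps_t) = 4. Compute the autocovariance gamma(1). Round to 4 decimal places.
\gamma(1) = 1.0890

Multiply the model equation by X_{t-k} and take expectations. With theta_0 = psi_0 = 1 and psi_j the MA(infinity) weights, this gives
  gamma(k) - sum_i phi_i gamma(k-i) = c_k,
  c_k = sigma^2 * sum_{j=k..q} theta_j psi_{j-k}   (c_k = 0 for k > q),
using gamma(-m) = gamma(m).
psi-weights needed (psi_j = theta_j + sum_i phi_i psi_{j-i}):
  psi_1 = theta_1 + phi_1 = 0.775 + (-0.532) = 0.243
Right-hand sides:
  c_0 = sigma^2 (1 + theta_1 psi_1) = 4 * (1 + (0.775)(0.243)) = 4 * 1.188325 = 4.7533
  c_1 = sigma^2 theta_1 = 4 * (0.775) = 3.1
  c_2 = 0
Equations for k = 0, 1, 2 (AR order 2, c_2 = 0):
  (E0) gamma(0) = phi_1 gamma(1) + phi_2 gamma(2) + c_0
  (E1) gamma(1) = phi_1 gamma(0) + phi_2 gamma(1) + c_1
  (E2) gamma(2) = phi_1 gamma(1) + phi_2 gamma(0)
From (E1): gamma(1) = A gamma(0) + B with
  A = phi_1 / (1 - phi_2) = -0.532 / 0.711 = -0.748242,   B = c_1 / (1 - phi_2) = 3.1 / 0.711 = 4.360056.
Insert (E2) into (E0): gamma(0) (1 - phi_2^2) = phi_1 (1 + phi_2) gamma(1) + c_0.
  phi_1 (1 + phi_2) = (-0.532)(1.289) = -0.685748,   1 - phi_2^2 = 0.916479.
Replace gamma(1) by A gamma(0) + B and collect gamma(0):
  gamma(0) [0.916479 - (-0.685748)(-0.748242)] = (-0.685748)(4.360056) + 4.7533
  gamma(0) * 0.403374 = 1.7634
  gamma(0) = 1.7634 / 0.403374 = 4.37163.
  gamma(1) = A gamma(0) + B = (-0.748242)(4.37163) + (4.360056) = 1.089019.
Therefore gamma(1) = 1.0890 (to 4 decimal places).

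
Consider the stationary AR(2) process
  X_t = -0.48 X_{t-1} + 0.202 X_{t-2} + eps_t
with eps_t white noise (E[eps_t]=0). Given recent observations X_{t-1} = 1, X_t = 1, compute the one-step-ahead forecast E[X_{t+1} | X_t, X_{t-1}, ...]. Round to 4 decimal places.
E[X_{t+1} \mid \mathcal F_t] = -0.2780

For an AR(p) model X_t = c + sum_i phi_i X_{t-i} + eps_t, the
one-step-ahead conditional mean is
  E[X_{t+1} | X_t, ...] = c + sum_i phi_i X_{t+1-i}.
Substitute known values:
  E[X_{t+1} | ...] = (-0.48) * (1) + (0.202) * (1)
                   = -0.2780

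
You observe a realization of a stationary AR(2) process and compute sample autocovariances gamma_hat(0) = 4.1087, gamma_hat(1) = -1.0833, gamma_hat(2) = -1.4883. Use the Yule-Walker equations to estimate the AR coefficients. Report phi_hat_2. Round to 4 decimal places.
\hat\phi_{2} = -0.4640

The Yule-Walker equations for an AR(p) process read, in matrix form,
  Gamma_p phi = r_p,   with   (Gamma_p)_{ij} = gamma(|i - j|),
                       (r_p)_i = gamma(i),   i,j = 1..p.
Substitute the sample gammas (Toeplitz matrix and right-hand side of size 2):
  Gamma_p = [[4.1087, -1.0833], [-1.0833, 4.1087]]
  r_p     = [-1.0833, -1.4883]
Written out:
  4.1087 phi_1 - 1.0833 phi_2 = -1.0833
  -1.0833 phi_1 + 4.1087 phi_2 = -1.4883
Solve by Cramer's rule:
  det = gamma(0)^2 - gamma(1)^2 = (4.1087)^2 - (-1.0833)^2 = 16.88141569 - 1.17353889 = 15.7078768
  phi_hat_1 = [gamma(1) gamma(0) - gamma(1) gamma(2)] / det = [(-1.0833)(4.1087) - (-1.0833)(-1.4883)] / 15.7078768 = -6.0632301 / 15.7078768 = -0.386
  phi_hat_2 = [gamma(0) gamma(2) - gamma(1)^2] / det = [(4.1087)(-1.4883) - (-1.0833)^2] / 15.7078768 = -7.2885171 / 15.7078768 = -0.464
So phi_hat = [-0.3860, -0.4640].
Therefore phi_hat_2 = -0.4640.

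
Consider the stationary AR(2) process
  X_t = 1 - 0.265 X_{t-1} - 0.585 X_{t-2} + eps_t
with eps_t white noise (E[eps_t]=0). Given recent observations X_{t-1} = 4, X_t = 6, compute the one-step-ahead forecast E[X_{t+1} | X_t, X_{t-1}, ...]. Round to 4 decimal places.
E[X_{t+1} \mid \mathcal F_t] = -2.9300

For an AR(p) model X_t = c + sum_i phi_i X_{t-i} + eps_t, the
one-step-ahead conditional mean is
  E[X_{t+1} | X_t, ...] = c + sum_i phi_i X_{t+1-i}.
Substitute known values:
  E[X_{t+1} | ...] = 1 + (-0.265) * (6) + (-0.585) * (4)
                   = -2.9300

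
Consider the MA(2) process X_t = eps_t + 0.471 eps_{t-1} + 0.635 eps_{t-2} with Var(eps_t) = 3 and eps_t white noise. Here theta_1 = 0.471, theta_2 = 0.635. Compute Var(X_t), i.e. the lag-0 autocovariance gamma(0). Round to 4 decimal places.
\gamma(0) = 4.8752

For an MA(q) process X_t = eps_t + sum_i theta_i eps_{t-i} with
Var(eps_t) = sigma^2, the variance is
  gamma(0) = sigma^2 * (1 + sum_i theta_i^2).
  sum_i theta_i^2 = (0.471)^2 + (0.635)^2 = 0.221841 + 0.403225 = 0.625066.
  gamma(0) = 3 * (1 + 0.625066) = 3 * 1.625066 = 4.875198, which rounds to 4.8752.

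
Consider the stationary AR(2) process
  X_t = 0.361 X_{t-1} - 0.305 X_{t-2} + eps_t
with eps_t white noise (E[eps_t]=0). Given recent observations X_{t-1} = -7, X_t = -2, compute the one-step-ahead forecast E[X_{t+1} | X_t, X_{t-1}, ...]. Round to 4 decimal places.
E[X_{t+1} \mid \mathcal F_t] = 1.4130

For an AR(p) model X_t = c + sum_i phi_i X_{t-i} + eps_t, the
one-step-ahead conditional mean is
  E[X_{t+1} | X_t, ...] = c + sum_i phi_i X_{t+1-i}.
Substitute known values:
  E[X_{t+1} | ...] = (0.361) * (-2) + (-0.305) * (-7)
                   = 1.4130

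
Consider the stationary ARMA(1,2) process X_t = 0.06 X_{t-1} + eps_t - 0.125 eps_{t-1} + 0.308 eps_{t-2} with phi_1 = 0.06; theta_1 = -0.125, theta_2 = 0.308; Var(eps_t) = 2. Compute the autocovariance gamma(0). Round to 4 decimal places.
\gamma(0) = 2.1941

Multiply the model equation by X_{t-k} and take expectations. With theta_0 = psi_0 = 1 and psi_j the MA(infinity) weights, this gives
  gamma(k) - sum_i phi_i gamma(k-i) = c_k,
  c_k = sigma^2 * sum_{j=k..q} theta_j psi_{j-k}   (c_k = 0 for k > q),
using gamma(-m) = gamma(m).
psi-weights needed (psi_j = theta_j + sum_i phi_i psi_{j-i}):
  psi_1 = theta_1 + phi_1 = -0.125 + (0.06) = -0.065
  psi_2 = theta_2 + phi_1 psi_1 = 0.308 + (0.06)(-0.065) = 0.3041
Right-hand sides:
  c_0 = sigma^2 (1 + theta_1 psi_1 + theta_2 psi_2) = 2 * (1 + (-0.125)(-0.065) + (0.308)(0.3041)) = 2 * 1.101788 = 2.203576
  c_1 = sigma^2 (theta_1 + theta_2 psi_1) = 2 * (-0.125 + (0.308)(-0.065)) = -0.29004
  c_2 = sigma^2 theta_2 = 2 * (0.308) = 0.616
Equations for k = 0 and k = 1 (AR order 1):
  gamma(0) = phi_1 gamma(1) + c_0
  gamma(1) = phi_1 gamma(0) + c_1
Substituting the second into the first: gamma(0) (1 - phi_1^2) = c_0 + phi_1 c_1, so
  gamma(0) = (c_0 + phi_1 c_1) / (1 - phi_1^2) = (2.203576 + (0.06)(-0.29004)) / (1 - (0.06)^2) = 2.186173 / 0.9964 = 2.194072.
Therefore gamma(0) = 2.1941 (to 4 decimal places).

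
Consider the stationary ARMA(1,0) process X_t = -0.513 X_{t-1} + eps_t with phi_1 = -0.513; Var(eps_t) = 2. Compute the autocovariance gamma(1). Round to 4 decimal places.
\gamma(1) = -1.3924

Multiply the model equation by X_{t-k} and take expectations. With theta_0 = psi_0 = 1 and psi_j the MA(infinity) weights, this gives
  gamma(k) - sum_i phi_i gamma(k-i) = c_k,
  c_k = sigma^2 * sum_{j=k..q} theta_j psi_{j-k}   (c_k = 0 for k > q),
using gamma(-m) = gamma(m).
Pure AR (q = 0): c_0 = sigma^2 = 2, c_k = 0 for k >= 1.
Equations for k = 0 and k = 1 (AR order 1):
  gamma(0) = phi_1 gamma(1) + c_0
  gamma(1) = phi_1 gamma(0) + c_1
Substituting the second into the first: gamma(0) (1 - phi_1^2) = c_0 + phi_1 c_1, so
  gamma(0) = c_0 / (1 - phi_1^2) = 2 / (1 - (-0.513)^2) = 2 / 0.736831 = 2.714327.
  gamma(1) = phi_1 gamma(0) = (-0.513)(2.714327) = -1.39245.
Therefore gamma(1) = -1.3924 (to 4 decimal places).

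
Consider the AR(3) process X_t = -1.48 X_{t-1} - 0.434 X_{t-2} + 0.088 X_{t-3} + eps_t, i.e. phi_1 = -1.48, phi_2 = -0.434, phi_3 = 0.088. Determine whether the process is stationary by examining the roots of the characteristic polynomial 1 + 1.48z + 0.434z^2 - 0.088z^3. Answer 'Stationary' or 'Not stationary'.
\text{Stationary}

The AR(p) characteristic polynomial is P(z) = 1 + 1.48z + 0.434z^2 - 0.088z^3.
Stationarity requires all roots to lie outside the unit circle, i.e. |z| > 1 for every root.
Degree 3: look for a simple real root z0 first, then factor out (1 - z/z0) and solve the remaining quadratic.
Testing z0 = -1.25: P(-1.25) = 1 + (1.48)(-1.25) + (0.434)(-1.25)^2 + (-0.088)(-1.25)^3
  = 1 + (-1.85) + (0.678125) + (0.171875) = 0.  So z_0 = -1.25 is a root, |z_0| = 1.25.
Divide out the factor (1 + 0.8 z) = (1 - z/z0) (since 1/z0 = -0.8):
  P(z) = (1 + 0.8 z)(1 + (0.68) z + (-0.11) z^2)
  [check: z-coef 0.68 - (-0.8) = 1.48; z^2-coef -0.11 - (-0.8)(0.68) = 0.434; z^3-coef -(-0.8)(-0.11) = -0.088.]
Remaining roots from the quadratic factor 1 + (0.68) z + (-0.11) z^2:
  Set 1 + (0.68) z + (-0.11) z^2 = 0, i.e. a z^2 + b z + c = 0 with a = -0.11, b = 0.68, c = 1.
  Discriminant D = b^2 - 4ac = (0.68)^2 - 4*(-0.11)*1 = 0.4624 - (-0.44) = 0.9024.
  D >= 0, so the roots are real: z = (-b +/- sqrt(D)) / (2a) = (-0.68 +/- 0.949947) / (-0.22).
    z_1 = (-0.68 + 0.949947) / (-0.22) = -1.227,   |z_1| = 1.227.
    z_2 = (-0.68 - 0.949947) / (-0.22) = 7.4089,   |z_2| = 7.4089.
Moduli of all roots: 1.2500, 1.2270, 7.4089.
All moduli strictly greater than 1? Yes.
Verdict: Stationary.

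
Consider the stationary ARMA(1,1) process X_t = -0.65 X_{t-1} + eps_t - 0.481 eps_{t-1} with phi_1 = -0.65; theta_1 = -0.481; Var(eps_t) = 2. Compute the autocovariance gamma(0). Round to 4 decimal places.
\gamma(0) = 6.4300

Multiply the model equation by X_{t-k} and take expectations. With theta_0 = psi_0 = 1 and psi_j the MA(infinity) weights, this gives
  gamma(k) - sum_i phi_i gamma(k-i) = c_k,
  c_k = sigma^2 * sum_{j=k..q} theta_j psi_{j-k}   (c_k = 0 for k > q),
using gamma(-m) = gamma(m).
psi-weights needed (psi_j = theta_j + sum_i phi_i psi_{j-i}):
  psi_1 = theta_1 + phi_1 = -0.481 + (-0.65) = -1.131
Right-hand sides:
  c_0 = sigma^2 (1 + theta_1 psi_1) = 2 * (1 + (-0.481)(-1.131)) = 2 * 1.544011 = 3.088022
  c_1 = sigma^2 theta_1 = 2 * (-0.481) = -0.962
  c_2 = 0
Equations for k = 0 and k = 1 (AR order 1):
  gamma(0) = phi_1 gamma(1) + c_0
  gamma(1) = phi_1 gamma(0) + c_1
Substituting the second into the first: gamma(0) (1 - phi_1^2) = c_0 + phi_1 c_1, so
  gamma(0) = (c_0 + phi_1 c_1) / (1 - phi_1^2) = (3.088022 + (-0.65)(-0.962)) / (1 - (-0.65)^2) = 3.713322 / 0.5775 = 6.429995.
Therefore gamma(0) = 6.4300 (to 4 decimal places).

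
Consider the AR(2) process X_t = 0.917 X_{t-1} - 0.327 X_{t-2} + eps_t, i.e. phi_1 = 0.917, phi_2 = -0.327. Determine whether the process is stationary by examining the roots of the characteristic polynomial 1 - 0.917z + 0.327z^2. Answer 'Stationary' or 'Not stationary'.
\text{Stationary}

The AR(p) characteristic polynomial is P(z) = 1 - 0.917z + 0.327z^2.
Stationarity requires all roots to lie outside the unit circle, i.e. |z| > 1 for every root.
Set 1 + (-0.917) z + (0.327) z^2 = 0, i.e. a z^2 + b z + c = 0 with a = 0.327, b = -0.917, c = 1.
Discriminant D = b^2 - 4ac = (-0.917)^2 - 4*(0.327)*1 = 0.840889 - (1.308) = -0.467111.
D < 0, so the roots are the complex-conjugate pair z = (-b +/- i sqrt(-D)) / (2a) = 1.4021 +/- 1.045i.
For a conjugate pair |z|^2 = z * conj(z) = (product of roots) = c/a = 1/(0.327) = 3.058104, so |z| = sqrt(3.058104) = 1.7487 for both roots.
Moduli of all roots: 1.7487, 1.7487.
All moduli strictly greater than 1? Yes.
Verdict: Stationary.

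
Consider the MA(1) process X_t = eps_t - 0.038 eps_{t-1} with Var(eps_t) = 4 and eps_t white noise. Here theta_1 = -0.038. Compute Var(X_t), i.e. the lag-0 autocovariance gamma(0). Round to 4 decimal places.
\gamma(0) = 4.0058

For an MA(q) process X_t = eps_t + sum_i theta_i eps_{t-i} with
Var(eps_t) = sigma^2, the variance is
  gamma(0) = sigma^2 * (1 + sum_i theta_i^2).
  sum_i theta_i^2 = (-0.038)^2 = 0.001444.
  gamma(0) = 4 * (1 + 0.001444) = 4 * 1.001444 = 4.005776, which rounds to 4.0058.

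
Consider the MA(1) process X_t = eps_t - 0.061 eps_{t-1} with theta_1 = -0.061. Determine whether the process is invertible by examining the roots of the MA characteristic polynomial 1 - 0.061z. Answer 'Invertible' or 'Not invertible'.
\text{Invertible}

The MA(q) characteristic polynomial is P(z) = 1 - 0.061z.
Invertibility requires all roots to lie outside the unit circle, i.e. |z| > 1 for every root.
This is linear in z: 1 + (-0.061) z = 0  =>  z = -1/(-0.061) = 16.393443,  |z| = 16.393443.
Moduli of all roots: 16.3934.
All moduli strictly greater than 1? Yes.
Verdict: Invertible.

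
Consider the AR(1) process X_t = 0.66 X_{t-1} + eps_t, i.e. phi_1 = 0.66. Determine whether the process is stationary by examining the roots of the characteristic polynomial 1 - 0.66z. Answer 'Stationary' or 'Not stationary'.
\text{Stationary}

The AR(p) characteristic polynomial is P(z) = 1 - 0.66z.
Stationarity requires all roots to lie outside the unit circle, i.e. |z| > 1 for every root.
This is linear in z: 1 + (-0.66) z = 0  =>  z = -1/(-0.66) = 1.515152,  |z| = 1.515152.
Moduli of all roots: 1.5152.
All moduli strictly greater than 1? Yes.
Verdict: Stationary.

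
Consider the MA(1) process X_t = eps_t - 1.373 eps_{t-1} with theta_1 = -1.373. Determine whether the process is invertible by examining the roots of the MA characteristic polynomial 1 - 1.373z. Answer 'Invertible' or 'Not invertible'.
\text{Not invertible}

The MA(q) characteristic polynomial is P(z) = 1 - 1.373z.
Invertibility requires all roots to lie outside the unit circle, i.e. |z| > 1 for every root.
This is linear in z: 1 + (-1.373) z = 0  =>  z = -1/(-1.373) = 0.728332,  |z| = 0.728332.
Moduli of all roots: 0.7283.
All moduli strictly greater than 1? No.
Verdict: Not invertible.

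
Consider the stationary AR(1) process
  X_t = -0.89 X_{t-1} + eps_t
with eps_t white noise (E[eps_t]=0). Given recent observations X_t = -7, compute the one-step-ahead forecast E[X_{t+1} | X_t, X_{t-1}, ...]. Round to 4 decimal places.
E[X_{t+1} \mid \mathcal F_t] = 6.2300

For an AR(p) model X_t = c + sum_i phi_i X_{t-i} + eps_t, the
one-step-ahead conditional mean is
  E[X_{t+1} | X_t, ...] = c + sum_i phi_i X_{t+1-i}.
Substitute known values:
  E[X_{t+1} | ...] = (-0.89) * (-7)
                   = 6.2300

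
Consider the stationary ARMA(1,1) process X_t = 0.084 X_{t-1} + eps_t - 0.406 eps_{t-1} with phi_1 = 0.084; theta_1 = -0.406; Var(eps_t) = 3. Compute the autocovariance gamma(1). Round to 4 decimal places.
\gamma(1) = -0.9397

Multiply the model equation by X_{t-k} and take expectations. With theta_0 = psi_0 = 1 and psi_j the MA(infinity) weights, this gives
  gamma(k) - sum_i phi_i gamma(k-i) = c_k,
  c_k = sigma^2 * sum_{j=k..q} theta_j psi_{j-k}   (c_k = 0 for k > q),
using gamma(-m) = gamma(m).
psi-weights needed (psi_j = theta_j + sum_i phi_i psi_{j-i}):
  psi_1 = theta_1 + phi_1 = -0.406 + (0.084) = -0.322
Right-hand sides:
  c_0 = sigma^2 (1 + theta_1 psi_1) = 3 * (1 + (-0.406)(-0.322)) = 3 * 1.130732 = 3.392196
  c_1 = sigma^2 theta_1 = 3 * (-0.406) = -1.218
  c_2 = 0
Equations for k = 0 and k = 1 (AR order 1):
  gamma(0) = phi_1 gamma(1) + c_0
  gamma(1) = phi_1 gamma(0) + c_1
Substituting the second into the first: gamma(0) (1 - phi_1^2) = c_0 + phi_1 c_1, so
  gamma(0) = (c_0 + phi_1 c_1) / (1 - phi_1^2) = (3.392196 + (0.084)(-1.218)) / (1 - (0.084)^2) = 3.289884 / 0.992944 = 3.313262.
  gamma(1) = phi_1 gamma(0) + c_1 = (0.084)(3.313262) + (-1.218) = -0.939686.
Therefore gamma(1) = -0.9397 (to 4 decimal places).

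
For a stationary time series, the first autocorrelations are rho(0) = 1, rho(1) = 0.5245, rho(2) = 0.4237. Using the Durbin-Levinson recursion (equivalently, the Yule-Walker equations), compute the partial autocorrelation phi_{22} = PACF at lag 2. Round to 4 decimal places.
\phi_{22} = 0.2050

The PACF at lag k is phi_{kk}, the last component of the solution
to the Yule-Walker system G_k phi = r_k where
  (G_k)_{ij} = rho(|i - j|), (r_k)_i = rho(i), i,j = 1..k.
Equivalently, Durbin-Levinson gives phi_{kk} iteratively:
  phi_{11} = rho(1)
  phi_{kk} = [rho(k) - sum_{j=1..k-1} phi_{k-1,j} rho(k-j)]
            / [1 - sum_{j=1..k-1} phi_{k-1,j} rho(j)],
  phi_{k,j} = phi_{k-1,j} - phi_{kk} phi_{k-1,k-j},  j = 1..k-1.
Step k = 1:
  phi_11 = rho(1) = 0.5245.
Step k = 2:
  phi_22 = [rho(2) - phi_11 rho(1)] / [1 - phi_11 rho(1)] = [0.4237 - (0.5245)(0.5245)] / [1 - (0.5245)(0.5245)]
         = 0.14859975 / 0.72489975 = 0.205.
Therefore phi_{22} = 0.2050.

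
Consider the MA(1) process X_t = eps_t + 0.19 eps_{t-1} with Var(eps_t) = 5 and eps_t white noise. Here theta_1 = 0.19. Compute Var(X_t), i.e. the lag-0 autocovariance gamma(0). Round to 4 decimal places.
\gamma(0) = 5.1805

For an MA(q) process X_t = eps_t + sum_i theta_i eps_{t-i} with
Var(eps_t) = sigma^2, the variance is
  gamma(0) = sigma^2 * (1 + sum_i theta_i^2).
  sum_i theta_i^2 = (0.19)^2 = 0.0361.
  gamma(0) = 5 * (1 + 0.0361) = 5 * 1.0361 = 5.1805.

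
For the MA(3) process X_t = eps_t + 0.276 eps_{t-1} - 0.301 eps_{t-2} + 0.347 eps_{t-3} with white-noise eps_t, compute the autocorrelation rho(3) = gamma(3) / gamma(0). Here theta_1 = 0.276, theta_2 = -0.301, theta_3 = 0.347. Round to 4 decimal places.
\rho(3) = 0.2696

For an MA(q) process with theta_0 = 1, the autocovariance is
  gamma(k) = sigma^2 * sum_{i=0..q-k} theta_i * theta_{i+k},
and rho(k) = gamma(k) / gamma(0). Sigma^2 cancels.
  numerator   = (1)*(0.347) = 0.347.
  denominator = (1)^2 + (0.276)^2 + (-0.301)^2 + (0.347)^2 = 1.287186.
  rho(3) = 0.347 / 1.287186 = 0.2696.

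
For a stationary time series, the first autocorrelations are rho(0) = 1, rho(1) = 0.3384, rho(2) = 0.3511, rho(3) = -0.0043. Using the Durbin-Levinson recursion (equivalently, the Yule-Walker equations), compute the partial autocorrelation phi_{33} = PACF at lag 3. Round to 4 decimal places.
\phi_{33} = -0.2211

The PACF at lag k is phi_{kk}, the last component of the solution
to the Yule-Walker system G_k phi = r_k where
  (G_k)_{ij} = rho(|i - j|), (r_k)_i = rho(i), i,j = 1..k.
Equivalently, Durbin-Levinson gives phi_{kk} iteratively:
  phi_{11} = rho(1)
  phi_{kk} = [rho(k) - sum_{j=1..k-1} phi_{k-1,j} rho(k-j)]
            / [1 - sum_{j=1..k-1} phi_{k-1,j} rho(j)],
  phi_{k,j} = phi_{k-1,j} - phi_{kk} phi_{k-1,k-j},  j = 1..k-1.
Step k = 1:
  phi_11 = rho(1) = 0.3384.
Step k = 2:
  phi_22 = [rho(2) - phi_11 rho(1)] / [1 - phi_11 rho(1)] = [0.3511 - (0.3384)(0.3384)] / [1 - (0.3384)(0.3384)]
         = 0.23658544 / 0.88548544 = 0.267182.
  Update: phi_21 = phi_11 - phi_22 phi_11 = 0.3384 - (0.267182)(0.3384) = 0.247986.
Step k = 3:
  phi_33 = [rho(3) - phi_21 rho(2) - phi_22 rho(1)] / [1 - phi_21 rho(1) - phi_22 rho(2)]
    numerator   = -0.0043 - (0.247986)(0.3511) - (0.267182)(0.3384) = -0.18178205
    denominator = 1 - (0.247986)(0.3384) - (0.267182)(0.3511) = 0.82227416
  phi_33 = -0.18178205 / 0.82227416 = -0.2211.
Therefore phi_{33} = -0.2211.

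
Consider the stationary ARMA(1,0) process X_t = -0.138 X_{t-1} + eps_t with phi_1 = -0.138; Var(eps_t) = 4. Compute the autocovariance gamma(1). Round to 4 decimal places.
\gamma(1) = -0.5627

Multiply the model equation by X_{t-k} and take expectations. With theta_0 = psi_0 = 1 and psi_j the MA(infinity) weights, this gives
  gamma(k) - sum_i phi_i gamma(k-i) = c_k,
  c_k = sigma^2 * sum_{j=k..q} theta_j psi_{j-k}   (c_k = 0 for k > q),
using gamma(-m) = gamma(m).
Pure AR (q = 0): c_0 = sigma^2 = 4, c_k = 0 for k >= 1.
Equations for k = 0 and k = 1 (AR order 1):
  gamma(0) = phi_1 gamma(1) + c_0
  gamma(1) = phi_1 gamma(0) + c_1
Substituting the second into the first: gamma(0) (1 - phi_1^2) = c_0 + phi_1 c_1, so
  gamma(0) = c_0 / (1 - phi_1^2) = 4 / (1 - (-0.138)^2) = 4 / 0.980956 = 4.077655.
  gamma(1) = phi_1 gamma(0) = (-0.138)(4.077655) = -0.562716.
Therefore gamma(1) = -0.5627 (to 4 decimal places).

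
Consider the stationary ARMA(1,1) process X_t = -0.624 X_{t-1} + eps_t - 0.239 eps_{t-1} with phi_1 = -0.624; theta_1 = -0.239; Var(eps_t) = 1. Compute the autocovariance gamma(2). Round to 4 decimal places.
\gamma(2) = 1.0134

Multiply the model equation by X_{t-k} and take expectations. With theta_0 = psi_0 = 1 and psi_j the MA(infinity) weights, this gives
  gamma(k) - sum_i phi_i gamma(k-i) = c_k,
  c_k = sigma^2 * sum_{j=k..q} theta_j psi_{j-k}   (c_k = 0 for k > q),
using gamma(-m) = gamma(m).
psi-weights needed (psi_j = theta_j + sum_i phi_i psi_{j-i}):
  psi_1 = theta_1 + phi_1 = -0.239 + (-0.624) = -0.863
Right-hand sides:
  c_0 = sigma^2 (1 + theta_1 psi_1) = 1 * (1 + (-0.239)(-0.863)) = 1 * 1.206257 = 1.206257
  c_1 = sigma^2 theta_1 = 1 * (-0.239) = -0.239
  c_2 = 0
Equations for k = 0 and k = 1 (AR order 1):
  gamma(0) = phi_1 gamma(1) + c_0
  gamma(1) = phi_1 gamma(0) + c_1
Substituting the second into the first: gamma(0) (1 - phi_1^2) = c_0 + phi_1 c_1, so
  gamma(0) = (c_0 + phi_1 c_1) / (1 - phi_1^2) = (1.206257 + (-0.624)(-0.239)) / (1 - (-0.624)^2) = 1.355393 / 0.610624 = 2.219685.
  gamma(1) = phi_1 gamma(0) + c_1 = (-0.624)(2.219685) + (-0.239) = -1.624084.
For k = 2 (> q): gamma(2) = phi_1 gamma(1) = (-0.624)(-1.624084) = 1.013428.
Therefore gamma(2) = 1.0134 (to 4 decimal places).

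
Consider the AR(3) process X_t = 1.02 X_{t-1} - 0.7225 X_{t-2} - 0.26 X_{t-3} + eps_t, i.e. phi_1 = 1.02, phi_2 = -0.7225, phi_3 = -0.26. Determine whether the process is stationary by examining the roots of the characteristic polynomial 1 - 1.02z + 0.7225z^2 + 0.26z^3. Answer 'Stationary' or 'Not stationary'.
\text{Not stationary}

The AR(p) characteristic polynomial is P(z) = 1 - 1.02z + 0.7225z^2 + 0.26z^3.
Stationarity requires all roots to lie outside the unit circle, i.e. |z| > 1 for every root.
Degree 3: look for a simple real root z0 first, then factor out (1 - z/z0) and solve the remaining quadratic.
Testing z0 = -4: P(-4) = 1 + (-1.02)(-4) + (0.7225)(-4)^2 + (0.26)(-4)^3
  = 1 + (4.08) + (11.56) + (-16.64) = 0.  So z_0 = -4 is a root, |z_0| = 4.
Divide out the factor (1 + 0.25 z) = (1 - z/z0) (since 1/z0 = -0.25):
  P(z) = (1 + 0.25 z)(1 + (-1.27) z + (1.04) z^2)
  [check: z-coef -1.27 - (-0.25) = -1.02; z^2-coef 1.04 - (-0.25)(-1.27) = 0.7225; z^3-coef -(-0.25)(1.04) = 0.26.]
Remaining roots from the quadratic factor 1 + (-1.27) z + (1.04) z^2:
  Set 1 + (-1.27) z + (1.04) z^2 = 0, i.e. a z^2 + b z + c = 0 with a = 1.04, b = -1.27, c = 1.
  Discriminant D = b^2 - 4ac = (-1.27)^2 - 4*(1.04)*1 = 1.6129 - (4.16) = -2.5471.
  D < 0, so the roots are the complex-conjugate pair z = (-b +/- i sqrt(-D)) / (2a) = 0.6106 +/- 0.7673i.
  For a conjugate pair |z|^2 = z * conj(z) = (product of roots) = c/a = 1/(1.04) = 0.961538, so |z| = sqrt(0.961538) = 0.9806 for both roots.
Moduli of all roots: 4.0000, 0.9806, 0.9806.
All moduli strictly greater than 1? No.
Verdict: Not stationary.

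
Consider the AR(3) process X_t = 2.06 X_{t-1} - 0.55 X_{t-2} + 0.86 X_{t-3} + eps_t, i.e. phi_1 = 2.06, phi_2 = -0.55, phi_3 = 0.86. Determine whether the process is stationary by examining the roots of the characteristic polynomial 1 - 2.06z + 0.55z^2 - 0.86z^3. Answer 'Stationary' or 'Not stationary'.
\text{Not stationary}

The AR(p) characteristic polynomial is P(z) = 1 - 2.06z + 0.55z^2 - 0.86z^3.
Stationarity requires all roots to lie outside the unit circle, i.e. |z| > 1 for every root.
Degree 3: look for a simple real root z0 first, then factor out (1 - z/z0) and solve the remaining quadratic.
Testing z0 = 0.5: P(0.5) = 1 + (-2.06)(0.5) + (0.55)(0.5)^2 + (-0.86)(0.5)^3
  = 1 + (-1.03) + (0.1375) + (-0.1075) = 0.  So z_0 = 0.5 is a root, |z_0| = 0.5.
Divide out the factor (1 - 2 z) = (1 - z/z0) (since 1/z0 = 2):
  P(z) = (1 - 2 z)(1 + (-0.06) z + (0.43) z^2)
  [check: z-coef -0.06 - (2) = -2.06; z^2-coef 0.43 - (2)(-0.06) = 0.55; z^3-coef -(2)(0.43) = -0.86.]
Remaining roots from the quadratic factor 1 + (-0.06) z + (0.43) z^2:
  Set 1 + (-0.06) z + (0.43) z^2 = 0, i.e. a z^2 + b z + c = 0 with a = 0.43, b = -0.06, c = 1.
  Discriminant D = b^2 - 4ac = (-0.06)^2 - 4*(0.43)*1 = 0.0036 - (1.72) = -1.7164.
  D < 0, so the roots are the complex-conjugate pair z = (-b +/- i sqrt(-D)) / (2a) = 0.0698 +/- 1.5234i.
  For a conjugate pair |z|^2 = z * conj(z) = (product of roots) = c/a = 1/(0.43) = 2.325581, so |z| = sqrt(2.325581) = 1.525 for both roots.
Moduli of all roots: 0.5000, 1.5250, 1.5250.
All moduli strictly greater than 1? No.
Verdict: Not stationary.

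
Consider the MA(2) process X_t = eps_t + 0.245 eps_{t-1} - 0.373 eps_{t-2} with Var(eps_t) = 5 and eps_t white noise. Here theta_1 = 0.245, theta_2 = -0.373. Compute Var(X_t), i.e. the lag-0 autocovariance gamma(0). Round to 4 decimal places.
\gamma(0) = 5.9958

For an MA(q) process X_t = eps_t + sum_i theta_i eps_{t-i} with
Var(eps_t) = sigma^2, the variance is
  gamma(0) = sigma^2 * (1 + sum_i theta_i^2).
  sum_i theta_i^2 = (0.245)^2 + (-0.373)^2 = 0.060025 + 0.139129 = 0.199154.
  gamma(0) = 5 * (1 + 0.199154) = 5 * 1.199154 = 5.99577, which rounds to 5.9958.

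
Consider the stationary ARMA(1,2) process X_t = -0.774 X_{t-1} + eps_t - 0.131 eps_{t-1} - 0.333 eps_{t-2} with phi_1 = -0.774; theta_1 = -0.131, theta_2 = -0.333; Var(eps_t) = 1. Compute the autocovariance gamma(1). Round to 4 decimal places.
\gamma(1) = -1.4982

Multiply the model equation by X_{t-k} and take expectations. With theta_0 = psi_0 = 1 and psi_j the MA(infinity) weights, this gives
  gamma(k) - sum_i phi_i gamma(k-i) = c_k,
  c_k = sigma^2 * sum_{j=k..q} theta_j psi_{j-k}   (c_k = 0 for k > q),
using gamma(-m) = gamma(m).
psi-weights needed (psi_j = theta_j + sum_i phi_i psi_{j-i}):
  psi_1 = theta_1 + phi_1 = -0.131 + (-0.774) = -0.905
  psi_2 = theta_2 + phi_1 psi_1 = -0.333 + (-0.774)(-0.905) = 0.36747
Right-hand sides:
  c_0 = sigma^2 (1 + theta_1 psi_1 + theta_2 psi_2) = 1 * (1 + (-0.131)(-0.905) + (-0.333)(0.36747)) = 1 * 0.996187 = 0.996187
  c_1 = sigma^2 (theta_1 + theta_2 psi_1) = 1 * (-0.131 + (-0.333)(-0.905)) = 0.170365
  c_2 = sigma^2 theta_2 = 1 * (-0.333) = -0.333
Equations for k = 0 and k = 1 (AR order 1):
  gamma(0) = phi_1 gamma(1) + c_0
  gamma(1) = phi_1 gamma(0) + c_1
Substituting the second into the first: gamma(0) (1 - phi_1^2) = c_0 + phi_1 c_1, so
  gamma(0) = (c_0 + phi_1 c_1) / (1 - phi_1^2) = (0.996187 + (-0.774)(0.170365)) / (1 - (-0.774)^2) = 0.864325 / 0.400924 = 2.155832.
  gamma(1) = phi_1 gamma(0) + c_1 = (-0.774)(2.155832) + (0.170365) = -1.498249.
Therefore gamma(1) = -1.4982 (to 4 decimal places).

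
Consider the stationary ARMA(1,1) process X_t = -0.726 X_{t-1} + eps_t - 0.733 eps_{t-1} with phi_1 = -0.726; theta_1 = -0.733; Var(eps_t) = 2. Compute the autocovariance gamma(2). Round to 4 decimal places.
\gamma(2) = 6.8633

Multiply the model equation by X_{t-k} and take expectations. With theta_0 = psi_0 = 1 and psi_j the MA(infinity) weights, this gives
  gamma(k) - sum_i phi_i gamma(k-i) = c_k,
  c_k = sigma^2 * sum_{j=k..q} theta_j psi_{j-k}   (c_k = 0 for k > q),
using gamma(-m) = gamma(m).
psi-weights needed (psi_j = theta_j + sum_i phi_i psi_{j-i}):
  psi_1 = theta_1 + phi_1 = -0.733 + (-0.726) = -1.459
Right-hand sides:
  c_0 = sigma^2 (1 + theta_1 psi_1) = 2 * (1 + (-0.733)(-1.459)) = 2 * 2.069447 = 4.138894
  c_1 = sigma^2 theta_1 = 2 * (-0.733) = -1.466
  c_2 = 0
Equations for k = 0 and k = 1 (AR order 1):
  gamma(0) = phi_1 gamma(1) + c_0
  gamma(1) = phi_1 gamma(0) + c_1
Substituting the second into the first: gamma(0) (1 - phi_1^2) = c_0 + phi_1 c_1, so
  gamma(0) = (c_0 + phi_1 c_1) / (1 - phi_1^2) = (4.138894 + (-0.726)(-1.466)) / (1 - (-0.726)^2) = 5.20321 / 0.472924 = 11.002212.
  gamma(1) = phi_1 gamma(0) + c_1 = (-0.726)(11.002212) + (-1.466) = -9.453606.
For k = 2 (> q): gamma(2) = phi_1 gamma(1) = (-0.726)(-9.453606) = 6.863318.
Therefore gamma(2) = 6.8633 (to 4 decimal places).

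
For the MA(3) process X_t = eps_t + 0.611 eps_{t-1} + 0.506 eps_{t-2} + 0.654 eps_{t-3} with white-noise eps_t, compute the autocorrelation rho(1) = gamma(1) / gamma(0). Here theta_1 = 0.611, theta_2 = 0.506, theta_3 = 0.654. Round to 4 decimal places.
\rho(1) = 0.6082

For an MA(q) process with theta_0 = 1, the autocovariance is
  gamma(k) = sigma^2 * sum_{i=0..q-k} theta_i * theta_{i+k},
and rho(k) = gamma(k) / gamma(0). Sigma^2 cancels.
  numerator   = (1)*(0.611) + (0.611)*(0.506) + (0.506)*(0.654) = 1.25109.
  denominator = (1)^2 + (0.611)^2 + (0.506)^2 + (0.654)^2 = 2.057073.
  rho(1) = 1.25109 / 2.057073 = 0.6082.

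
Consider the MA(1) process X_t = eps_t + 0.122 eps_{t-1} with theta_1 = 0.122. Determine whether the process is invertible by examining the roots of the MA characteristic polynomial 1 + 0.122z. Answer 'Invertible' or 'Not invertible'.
\text{Invertible}

The MA(q) characteristic polynomial is P(z) = 1 + 0.122z.
Invertibility requires all roots to lie outside the unit circle, i.e. |z| > 1 for every root.
This is linear in z: 1 + (0.122) z = 0  =>  z = -1/(0.122) = -8.196721,  |z| = 8.196721.
Moduli of all roots: 8.1967.
All moduli strictly greater than 1? Yes.
Verdict: Invertible.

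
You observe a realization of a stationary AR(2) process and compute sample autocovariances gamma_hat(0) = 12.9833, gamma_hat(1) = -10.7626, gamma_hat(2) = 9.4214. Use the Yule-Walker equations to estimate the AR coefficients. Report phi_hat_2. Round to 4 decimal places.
\hat\phi_{2} = 0.1230

The Yule-Walker equations for an AR(p) process read, in matrix form,
  Gamma_p phi = r_p,   with   (Gamma_p)_{ij} = gamma(|i - j|),
                       (r_p)_i = gamma(i),   i,j = 1..p.
Substitute the sample gammas (Toeplitz matrix and right-hand side of size 2):
  Gamma_p = [[12.9833, -10.7626], [-10.7626, 12.9833]]
  r_p     = [-10.7626, 9.4214]
Written out:
  12.9833 phi_1 - 10.7626 phi_2 = -10.7626
  -10.7626 phi_1 + 12.9833 phi_2 = 9.4214
Solve by Cramer's rule:
  det = gamma(0)^2 - gamma(1)^2 = (12.9833)^2 - (-10.7626)^2 = 168.56607889 - 115.83355876 = 52.73252013
  phi_hat_1 = [gamma(1) gamma(0) - gamma(1) gamma(2)] / det = [(-10.7626)(12.9833) - (-10.7626)(9.4214)] / 52.73252013 = -38.33530494 / 52.73252013 = -0.727
  phi_hat_2 = [gamma(0) gamma(2) - gamma(1)^2] / det = [(12.9833)(9.4214) - (-10.7626)^2] / 52.73252013 = 6.48730386 / 52.73252013 = 0.123
So phi_hat = [-0.7270, 0.1230].
Therefore phi_hat_2 = 0.1230.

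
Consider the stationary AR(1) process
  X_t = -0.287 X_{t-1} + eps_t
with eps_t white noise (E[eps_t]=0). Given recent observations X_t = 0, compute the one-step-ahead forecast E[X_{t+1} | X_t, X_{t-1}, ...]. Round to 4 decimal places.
E[X_{t+1} \mid \mathcal F_t] = 0.0000

For an AR(p) model X_t = c + sum_i phi_i X_{t-i} + eps_t, the
one-step-ahead conditional mean is
  E[X_{t+1} | X_t, ...] = c + sum_i phi_i X_{t+1-i}.
Substitute known values:
  E[X_{t+1} | ...] = (-0.287) * (0)
                   = 0.0000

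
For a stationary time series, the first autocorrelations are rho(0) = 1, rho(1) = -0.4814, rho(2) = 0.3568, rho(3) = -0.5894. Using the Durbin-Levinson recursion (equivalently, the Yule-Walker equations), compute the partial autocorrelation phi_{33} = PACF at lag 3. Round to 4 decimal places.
\phi_{33} = -0.4910

The PACF at lag k is phi_{kk}, the last component of the solution
to the Yule-Walker system G_k phi = r_k where
  (G_k)_{ij} = rho(|i - j|), (r_k)_i = rho(i), i,j = 1..k.
Equivalently, Durbin-Levinson gives phi_{kk} iteratively:
  phi_{11} = rho(1)
  phi_{kk} = [rho(k) - sum_{j=1..k-1} phi_{k-1,j} rho(k-j)]
            / [1 - sum_{j=1..k-1} phi_{k-1,j} rho(j)],
  phi_{k,j} = phi_{k-1,j} - phi_{kk} phi_{k-1,k-j},  j = 1..k-1.
Step k = 1:
  phi_11 = rho(1) = -0.4814.
Step k = 2:
  phi_22 = [rho(2) - phi_11 rho(1)] / [1 - phi_11 rho(1)] = [0.3568 - (-0.4814)(-0.4814)] / [1 - (-0.4814)(-0.4814)]
         = 0.12505404 / 0.76825404 = 0.162777.
  Update: phi_21 = phi_11 - phi_22 phi_11 = -0.4814 - (0.162777)(-0.4814) = -0.403039.
Step k = 3:
  phi_33 = [rho(3) - phi_21 rho(2) - phi_22 rho(1)] / [1 - phi_21 rho(1) - phi_22 rho(2)]
    numerator   = -0.5894 - (-0.403039)(0.3568) - (0.162777)(-0.4814) = -0.3672348
    denominator = 1 - (-0.403039)(-0.4814) - (0.162777)(0.3568) = 0.74789813
  phi_33 = -0.3672348 / 0.74789813 = -0.491.
Therefore phi_{33} = -0.4910.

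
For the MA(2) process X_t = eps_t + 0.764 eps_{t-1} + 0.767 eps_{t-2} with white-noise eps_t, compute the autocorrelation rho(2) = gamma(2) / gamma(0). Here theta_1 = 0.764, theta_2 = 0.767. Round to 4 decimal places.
\rho(2) = 0.3531

For an MA(q) process with theta_0 = 1, the autocovariance is
  gamma(k) = sigma^2 * sum_{i=0..q-k} theta_i * theta_{i+k},
and rho(k) = gamma(k) / gamma(0). Sigma^2 cancels.
  numerator   = (1)*(0.767) = 0.767.
  denominator = (1)^2 + (0.764)^2 + (0.767)^2 = 2.171985.
  rho(2) = 0.767 / 2.171985 = 0.3531.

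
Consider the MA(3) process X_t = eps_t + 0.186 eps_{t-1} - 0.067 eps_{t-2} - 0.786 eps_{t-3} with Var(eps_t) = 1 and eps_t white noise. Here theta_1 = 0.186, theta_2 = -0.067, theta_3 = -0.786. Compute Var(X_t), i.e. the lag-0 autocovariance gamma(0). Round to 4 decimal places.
\gamma(0) = 1.6569

For an MA(q) process X_t = eps_t + sum_i theta_i eps_{t-i} with
Var(eps_t) = sigma^2, the variance is
  gamma(0) = sigma^2 * (1 + sum_i theta_i^2).
  sum_i theta_i^2 = (0.186)^2 + (-0.067)^2 + (-0.786)^2 = 0.034596 + 0.004489 + 0.617796 = 0.656881.
  gamma(0) = 1 * (1 + 0.656881) = 1 * 1.656881 = 1.656881, which rounds to 1.6569.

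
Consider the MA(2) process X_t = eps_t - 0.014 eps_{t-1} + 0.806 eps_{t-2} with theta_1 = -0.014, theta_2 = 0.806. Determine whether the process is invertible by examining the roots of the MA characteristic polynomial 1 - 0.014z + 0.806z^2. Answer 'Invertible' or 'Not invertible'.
\text{Invertible}

The MA(q) characteristic polynomial is P(z) = 1 - 0.014z + 0.806z^2.
Invertibility requires all roots to lie outside the unit circle, i.e. |z| > 1 for every root.
Set 1 + (-0.014) z + (0.806) z^2 = 0, i.e. a z^2 + b z + c = 0 with a = 0.806, b = -0.014, c = 1.
Discriminant D = b^2 - 4ac = (-0.014)^2 - 4*(0.806)*1 = 0.000196 - (3.224) = -3.223804.
D < 0, so the roots are the complex-conjugate pair z = (-b +/- i sqrt(-D)) / (2a) = 0.0087 +/- 1.1138i.
For a conjugate pair |z|^2 = z * conj(z) = (product of roots) = c/a = 1/(0.806) = 1.240695, so |z| = sqrt(1.240695) = 1.1139 for both roots.
Moduli of all roots: 1.1139, 1.1139.
All moduli strictly greater than 1? Yes.
Verdict: Invertible.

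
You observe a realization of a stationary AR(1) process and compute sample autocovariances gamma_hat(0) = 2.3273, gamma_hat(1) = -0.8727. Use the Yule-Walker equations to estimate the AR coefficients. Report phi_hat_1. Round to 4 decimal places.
\hat\phi_{1} = -0.3750

The Yule-Walker equations for an AR(p) process read, in matrix form,
  Gamma_p phi = r_p,   with   (Gamma_p)_{ij} = gamma(|i - j|),
                       (r_p)_i = gamma(i),   i,j = 1..p.
Substitute the sample gammas (Toeplitz matrix and right-hand side of size 1):
  Gamma_p = [[2.3273]]
  r_p     = [-0.8727]
With p = 1 this is the single equation gamma(0) phi_1 = gamma(1):
  phi_hat_1 = gamma(1) / gamma(0) = -0.8727 / 2.3273 = -0.3750.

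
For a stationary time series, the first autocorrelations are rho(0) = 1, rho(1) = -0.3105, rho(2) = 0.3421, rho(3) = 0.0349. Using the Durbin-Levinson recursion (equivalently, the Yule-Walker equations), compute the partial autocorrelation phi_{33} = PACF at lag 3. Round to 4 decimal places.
\phi_{33} = 0.2350

The PACF at lag k is phi_{kk}, the last component of the solution
to the Yule-Walker system G_k phi = r_k where
  (G_k)_{ij} = rho(|i - j|), (r_k)_i = rho(i), i,j = 1..k.
Equivalently, Durbin-Levinson gives phi_{kk} iteratively:
  phi_{11} = rho(1)
  phi_{kk} = [rho(k) - sum_{j=1..k-1} phi_{k-1,j} rho(k-j)]
            / [1 - sum_{j=1..k-1} phi_{k-1,j} rho(j)],
  phi_{k,j} = phi_{k-1,j} - phi_{kk} phi_{k-1,k-j},  j = 1..k-1.
Step k = 1:
  phi_11 = rho(1) = -0.3105.
Step k = 2:
  phi_22 = [rho(2) - phi_11 rho(1)] / [1 - phi_11 rho(1)] = [0.3421 - (-0.3105)(-0.3105)] / [1 - (-0.3105)(-0.3105)]
         = 0.24568975 / 0.90358975 = 0.271904.
  Update: phi_21 = phi_11 - phi_22 phi_11 = -0.3105 - (0.271904)(-0.3105) = -0.226074.
Step k = 3:
  phi_33 = [rho(3) - phi_21 rho(2) - phi_22 rho(1)] / [1 - phi_21 rho(1) - phi_22 rho(2)]
    numerator   = 0.0349 - (-0.226074)(0.3421) - (0.271904)(-0.3105) = 0.19666606
    denominator = 1 - (-0.226074)(-0.3105) - (0.271904)(0.3421) = 0.8367857
  phi_33 = 0.19666606 / 0.8367857 = 0.235.
Therefore phi_{33} = 0.2350.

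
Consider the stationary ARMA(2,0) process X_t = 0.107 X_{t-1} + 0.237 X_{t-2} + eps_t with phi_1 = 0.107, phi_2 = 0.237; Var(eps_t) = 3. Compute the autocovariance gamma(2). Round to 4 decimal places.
\gamma(2) = 0.8171

Multiply the model equation by X_{t-k} and take expectations. With theta_0 = psi_0 = 1 and psi_j the MA(infinity) weights, this gives
  gamma(k) - sum_i phi_i gamma(k-i) = c_k,
  c_k = sigma^2 * sum_{j=k..q} theta_j psi_{j-k}   (c_k = 0 for k > q),
using gamma(-m) = gamma(m).
Pure AR (q = 0): c_0 = sigma^2 = 3, c_k = 0 for k >= 1.
Equations for k = 0, 1, 2 (AR order 2, c_2 = 0):
  (E0) gamma(0) = phi_1 gamma(1) + phi_2 gamma(2) + c_0
  (E1) gamma(1) = phi_1 gamma(0) + phi_2 gamma(1) + c_1
  (E2) gamma(2) = phi_1 gamma(1) + phi_2 gamma(0)
From (E1): gamma(1) = A gamma(0) + B with
  A = phi_1 / (1 - phi_2) = 0.107 / 0.763 = 0.140236,   B = c_1 / (1 - phi_2) = 0 / 0.763 = 0.
Insert (E2) into (E0): gamma(0) (1 - phi_2^2) = phi_1 (1 + phi_2) gamma(1) + c_0.
  phi_1 (1 + phi_2) = (0.107)(1.237) = 0.132359,   1 - phi_2^2 = 0.943831.
Replace gamma(1) by A gamma(0) + B and collect gamma(0):
  gamma(0) [0.943831 - (0.132359)(0.140236)] = c_0 = 3
  gamma(0) * 0.92527 = 3
  gamma(0) = 3 / 0.92527 = 3.242299.
  gamma(1) = A gamma(0) = (0.140236)(3.242299) = 0.454687.
  gamma(2) = phi_1 gamma(1) + phi_2 gamma(0) = (0.107)(0.454687) + (0.237)(3.242299) = 0.817076.
Therefore gamma(2) = 0.8171 (to 4 decimal places).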